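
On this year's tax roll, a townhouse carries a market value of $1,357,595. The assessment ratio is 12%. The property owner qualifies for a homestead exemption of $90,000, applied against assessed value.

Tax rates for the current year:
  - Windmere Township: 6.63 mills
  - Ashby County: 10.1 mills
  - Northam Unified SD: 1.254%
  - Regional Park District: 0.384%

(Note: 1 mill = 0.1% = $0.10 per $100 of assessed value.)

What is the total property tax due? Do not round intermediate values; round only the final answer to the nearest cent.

Assessed value = $1,357,595 × 0.12 = $162,911.4
Taxable value = $162,911.4 − $90,000 = $72,911.4
Windmere Township: $72,911.4 × 0.00663 = $483.402582
Ashby County: $72,911.4 × 0.0101 = $736.40514
Northam Unified SD: $72,911.4 × 0.01254 = $914.308956
Regional Park District: $72,911.4 × 0.00384 = $279.979776
Total = $2,414.096454

$2,414.10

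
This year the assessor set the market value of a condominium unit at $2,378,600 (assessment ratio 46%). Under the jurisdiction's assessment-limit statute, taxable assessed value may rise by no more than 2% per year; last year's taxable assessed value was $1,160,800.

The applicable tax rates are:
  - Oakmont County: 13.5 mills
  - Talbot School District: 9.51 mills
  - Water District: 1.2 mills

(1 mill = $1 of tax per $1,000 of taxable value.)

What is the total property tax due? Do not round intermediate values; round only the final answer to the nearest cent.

$26,489.52

Uncapped assessed value = $2,378,600 × 0.46 = $1,094,156
Cap limit = $1,160,800 × 1.02 = $1,184,016
Taxable assessed value = min($1,094,156, $1,184,016) = $1,094,156 (cap does not bind)
Oakmont County: $1,094,156 × 0.0135 = $14,771.106
Talbot School District: $1,094,156 × 0.00951 = $10,405.42356
Water District: $1,094,156 × 0.0012 = $1,312.9872
Total = $26,489.51676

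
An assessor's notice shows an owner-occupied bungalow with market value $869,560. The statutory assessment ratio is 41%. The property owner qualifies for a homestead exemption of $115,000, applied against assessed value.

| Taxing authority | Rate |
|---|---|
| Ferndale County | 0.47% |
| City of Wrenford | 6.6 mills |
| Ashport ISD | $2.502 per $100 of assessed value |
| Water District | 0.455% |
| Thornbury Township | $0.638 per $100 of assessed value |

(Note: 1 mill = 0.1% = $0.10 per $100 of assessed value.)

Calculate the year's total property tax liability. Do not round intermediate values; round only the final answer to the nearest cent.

Assessed value = $869,560 × 0.41 = $356,519.6
Taxable value = $356,519.6 − $115,000 = $241,519.6
Ferndale County: $241,519.6 × 0.0047 = $1,135.14212
City of Wrenford: $241,519.6 × 0.0066 = $1,594.02936
Ashport ISD: $241,519.6 × 0.02502 = $6,042.820392
Water District: $241,519.6 × 0.00455 = $1,098.91418
Thornbury Township: $241,519.6 × 0.00638 = $1,540.895048
Total = $11,411.8011

$11,411.80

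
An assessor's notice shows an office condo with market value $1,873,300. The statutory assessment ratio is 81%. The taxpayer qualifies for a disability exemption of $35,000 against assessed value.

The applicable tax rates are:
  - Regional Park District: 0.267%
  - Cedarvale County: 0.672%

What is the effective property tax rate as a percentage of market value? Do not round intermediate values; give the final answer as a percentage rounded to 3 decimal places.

0.743%

Assessed value = $1,873,300 × 0.81 = $1,517,373
Taxable value = $1,517,373 − $35,000 = $1,482,373
Regional Park District: $1,482,373 × 0.00267 = $3,957.93591
Cedarvale County: $1,482,373 × 0.00672 = $9,961.54656
Total tax = $13,919.48247
Effective rate = $13,919.48247 ÷ $1,873,300 = 0.743% of market value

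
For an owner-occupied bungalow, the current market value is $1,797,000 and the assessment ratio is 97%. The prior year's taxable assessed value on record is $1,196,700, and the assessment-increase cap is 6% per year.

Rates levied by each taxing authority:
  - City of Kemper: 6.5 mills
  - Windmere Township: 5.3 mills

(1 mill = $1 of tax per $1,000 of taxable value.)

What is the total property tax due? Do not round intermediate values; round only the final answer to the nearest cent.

$14,968.32

Uncapped assessed value = $1,797,000 × 0.97 = $1,743,090
Cap limit = $1,196,700 × 1.06 = $1,268,502
Taxable assessed value = min($1,743,090, $1,268,502) = $1,268,502 (cap binds)
City of Kemper: $1,268,502 × 0.0065 = $8,245.263
Windmere Township: $1,268,502 × 0.0053 = $6,723.0606
Total = $14,968.3236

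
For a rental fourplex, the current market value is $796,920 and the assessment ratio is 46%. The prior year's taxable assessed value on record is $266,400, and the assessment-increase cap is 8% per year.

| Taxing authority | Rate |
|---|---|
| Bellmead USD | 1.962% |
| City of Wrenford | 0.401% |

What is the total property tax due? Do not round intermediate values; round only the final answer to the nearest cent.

$6,798.63

Uncapped assessed value = $796,920 × 0.46 = $366,583.2
Cap limit = $266,400 × 1.08 = $287,712
Taxable assessed value = min($366,583.2, $287,712) = $287,712 (cap binds)
Bellmead USD: $287,712 × 0.01962 = $5,644.90944
City of Wrenford: $287,712 × 0.00401 = $1,153.72512
Total = $6,798.63456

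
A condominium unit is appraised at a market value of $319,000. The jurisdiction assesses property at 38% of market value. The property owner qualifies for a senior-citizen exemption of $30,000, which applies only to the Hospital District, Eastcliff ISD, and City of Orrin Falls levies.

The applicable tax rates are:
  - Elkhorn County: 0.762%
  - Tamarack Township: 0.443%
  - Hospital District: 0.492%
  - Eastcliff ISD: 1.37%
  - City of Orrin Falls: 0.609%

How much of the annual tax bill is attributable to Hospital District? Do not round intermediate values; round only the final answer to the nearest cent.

$448.80

Assessed value = $319,000 × 0.38 = $121,220
Hospital District taxable value = $121,220 − $30,000 = $91,220
Hospital District levy = $91,220 × 0.00492 = $448.8024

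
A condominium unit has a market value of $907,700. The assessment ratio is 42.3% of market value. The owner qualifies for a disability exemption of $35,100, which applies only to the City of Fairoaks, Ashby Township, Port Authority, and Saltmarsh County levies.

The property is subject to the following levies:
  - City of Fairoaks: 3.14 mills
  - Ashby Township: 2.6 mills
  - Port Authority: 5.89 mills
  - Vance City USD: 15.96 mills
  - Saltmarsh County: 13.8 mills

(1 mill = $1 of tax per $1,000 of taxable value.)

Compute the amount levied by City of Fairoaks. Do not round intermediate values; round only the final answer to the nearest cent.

$1,095.41

Assessed value = $907,700 × 0.423 = $383,957.1
City of Fairoaks taxable value = $383,957.1 − $35,100 = $348,857.1
City of Fairoaks levy = $348,857.1 × 0.00314 = $1,095.411294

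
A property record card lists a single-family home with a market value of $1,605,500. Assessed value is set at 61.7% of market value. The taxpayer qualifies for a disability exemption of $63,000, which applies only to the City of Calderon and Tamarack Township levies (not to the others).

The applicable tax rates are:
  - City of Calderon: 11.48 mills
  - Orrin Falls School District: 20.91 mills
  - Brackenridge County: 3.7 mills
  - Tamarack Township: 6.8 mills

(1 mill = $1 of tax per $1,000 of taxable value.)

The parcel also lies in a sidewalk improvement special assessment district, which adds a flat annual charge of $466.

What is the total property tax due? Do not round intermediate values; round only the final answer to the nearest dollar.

$41,801

Assessed value = $1,605,500 × 0.617 = $990,593.5
City of Calderon: ($990,593.5 − $63,000) × 0.01148 = $927,593.5 × 0.01148 = $10,648.77338
Orrin Falls School District: $990,593.5 × 0.02091 = $20,713.310085
Brackenridge County: $990,593.5 × 0.0037 = $3,665.19595
Tamarack Township: ($990,593.5 − $63,000) × 0.0068 = $927,593.5 × 0.0068 = $6,307.6358
Levies subtotal = $41,334.915215
Total = $41,334.915215 + $466 = $41,800.915215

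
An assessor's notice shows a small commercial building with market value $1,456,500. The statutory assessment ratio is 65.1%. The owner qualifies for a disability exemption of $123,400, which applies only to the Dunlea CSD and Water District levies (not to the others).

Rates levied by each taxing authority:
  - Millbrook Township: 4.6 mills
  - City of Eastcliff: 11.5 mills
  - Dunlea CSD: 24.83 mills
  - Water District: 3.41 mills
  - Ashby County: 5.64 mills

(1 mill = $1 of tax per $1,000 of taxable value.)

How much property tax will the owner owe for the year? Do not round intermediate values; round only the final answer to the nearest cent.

Assessed value = $1,456,500 × 0.651 = $948,181.5
Millbrook Township: $948,181.5 × 0.0046 = $4,361.6349
City of Eastcliff: $948,181.5 × 0.0115 = $10,904.08725
Dunlea CSD: ($948,181.5 − $123,400) × 0.02483 = $824,781.5 × 0.02483 = $20,479.324645
Water District: ($948,181.5 − $123,400) × 0.00341 = $824,781.5 × 0.00341 = $2,812.504915
Ashby County: $948,181.5 × 0.00564 = $5,347.74366
Total = $43,905.29537

$43,905.30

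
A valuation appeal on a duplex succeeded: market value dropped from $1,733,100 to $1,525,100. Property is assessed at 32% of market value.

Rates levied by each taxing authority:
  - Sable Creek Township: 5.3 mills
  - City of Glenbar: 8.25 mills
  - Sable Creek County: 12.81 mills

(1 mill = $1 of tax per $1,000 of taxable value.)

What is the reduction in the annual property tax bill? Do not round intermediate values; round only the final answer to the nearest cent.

$1,754.52

Old assessed value = $1,733,100 × 0.32 = $554,592
New assessed value = $1,525,100 × 0.32 = $488,032
Combined rate = 0.0053 + 0.00825 + 0.01281 = 0.02636
Old tax = $554,592 × 0.02636 = $14,619.04512
New tax = $488,032 × 0.02636 = $12,864.52352
Reduction = $14,619.04512 − $12,864.52352 = $1,754.5216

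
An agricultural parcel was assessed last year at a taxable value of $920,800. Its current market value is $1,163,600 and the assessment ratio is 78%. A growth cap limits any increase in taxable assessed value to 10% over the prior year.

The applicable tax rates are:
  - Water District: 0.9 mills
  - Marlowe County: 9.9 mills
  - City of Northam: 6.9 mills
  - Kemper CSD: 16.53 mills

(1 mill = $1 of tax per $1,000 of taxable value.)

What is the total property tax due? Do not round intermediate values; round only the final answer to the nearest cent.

$31,067.42

Uncapped assessed value = $1,163,600 × 0.78 = $907,608
Cap limit = $920,800 × 1.1 = $1,012,880
Taxable assessed value = min($907,608, $1,012,880) = $907,608 (cap does not bind)
Water District: $907,608 × 0.0009 = $816.8472
Marlowe County: $907,608 × 0.0099 = $8,985.3192
City of Northam: $907,608 × 0.0069 = $6,262.4952
Kemper CSD: $907,608 × 0.01653 = $15,002.76024
Total = $31,067.42184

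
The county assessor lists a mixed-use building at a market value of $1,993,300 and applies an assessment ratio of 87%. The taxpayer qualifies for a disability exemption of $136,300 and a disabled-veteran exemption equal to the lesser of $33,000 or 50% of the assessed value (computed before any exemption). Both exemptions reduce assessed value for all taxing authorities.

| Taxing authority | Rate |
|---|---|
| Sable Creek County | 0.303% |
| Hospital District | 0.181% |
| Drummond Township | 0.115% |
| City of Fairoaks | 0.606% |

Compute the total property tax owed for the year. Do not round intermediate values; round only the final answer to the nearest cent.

Assessed value = $1,993,300 × 0.87 = $1,734,171
Disabled-veteran exemption = min($33,000, 50% × $1,734,171) = min($33,000, $867,085.5) = $33,000 (dollar cap binds)
Taxable value = $1,734,171 − $136,300 − $33,000 = $1,564,871
Sable Creek County: $1,564,871 × 0.00303 = $4,741.55913
Hospital District: $1,564,871 × 0.00181 = $2,832.41651
Drummond Township: $1,564,871 × 0.00115 = $1,799.60165
City of Fairoaks: $1,564,871 × 0.00606 = $9,483.11826
Total = $18,856.69555

$18,856.70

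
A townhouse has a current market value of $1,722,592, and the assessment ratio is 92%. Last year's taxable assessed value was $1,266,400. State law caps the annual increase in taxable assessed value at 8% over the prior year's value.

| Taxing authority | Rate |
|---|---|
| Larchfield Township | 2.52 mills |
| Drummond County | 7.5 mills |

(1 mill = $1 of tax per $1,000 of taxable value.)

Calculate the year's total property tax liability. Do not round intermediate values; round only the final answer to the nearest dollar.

$13,704

Uncapped assessed value = $1,722,592 × 0.92 = $1,584,784.64
Cap limit = $1,266,400 × 1.08 = $1,367,712
Taxable assessed value = min($1,584,784.64, $1,367,712) = $1,367,712 (cap binds)
Larchfield Township: $1,367,712 × 0.00252 = $3,446.63424
Drummond County: $1,367,712 × 0.0075 = $10,257.84
Total = $13,704.47424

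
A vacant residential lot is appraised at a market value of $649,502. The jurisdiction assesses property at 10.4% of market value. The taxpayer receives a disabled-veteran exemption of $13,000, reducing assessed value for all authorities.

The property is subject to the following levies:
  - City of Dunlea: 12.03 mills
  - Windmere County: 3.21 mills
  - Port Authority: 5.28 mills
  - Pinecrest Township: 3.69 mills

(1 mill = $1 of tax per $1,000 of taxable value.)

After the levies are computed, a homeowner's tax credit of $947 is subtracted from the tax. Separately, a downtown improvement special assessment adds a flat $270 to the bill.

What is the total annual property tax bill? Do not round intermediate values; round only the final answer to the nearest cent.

Assessed value = $649,502 × 0.104 = $67,548.208
Taxable value = $67,548.208 − $13,000 = $54,548.208
City of Dunlea: $54,548.208 × 0.01203 = $656.21494224
Windmere County: $54,548.208 × 0.00321 = $175.09974768
Port Authority: $54,548.208 × 0.00528 = $288.01453824
Pinecrest Township: $54,548.208 × 0.00369 = $201.28288752
Levies subtotal = $1,320.61211568
After credit = $1,320.61211568 − $947 = $373.61211568
Total = $373.61211568 + $270 = $643.61211568

$643.61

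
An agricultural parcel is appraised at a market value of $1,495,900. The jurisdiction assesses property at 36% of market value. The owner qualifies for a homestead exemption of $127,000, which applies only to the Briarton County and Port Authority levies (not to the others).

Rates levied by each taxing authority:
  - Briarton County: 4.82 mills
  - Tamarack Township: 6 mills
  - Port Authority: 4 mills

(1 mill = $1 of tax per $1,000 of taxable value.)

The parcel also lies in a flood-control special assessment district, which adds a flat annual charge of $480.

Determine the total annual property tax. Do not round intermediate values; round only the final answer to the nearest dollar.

Assessed value = $1,495,900 × 0.36 = $538,524
Briarton County: ($538,524 − $127,000) × 0.00482 = $411,524 × 0.00482 = $1,983.54568
Tamarack Township: $538,524 × 0.006 = $3,231.144
Port Authority: ($538,524 − $127,000) × 0.004 = $411,524 × 0.004 = $1,646.096
Levies subtotal = $6,860.78568
Total = $6,860.78568 + $480 = $7,340.78568

$7,341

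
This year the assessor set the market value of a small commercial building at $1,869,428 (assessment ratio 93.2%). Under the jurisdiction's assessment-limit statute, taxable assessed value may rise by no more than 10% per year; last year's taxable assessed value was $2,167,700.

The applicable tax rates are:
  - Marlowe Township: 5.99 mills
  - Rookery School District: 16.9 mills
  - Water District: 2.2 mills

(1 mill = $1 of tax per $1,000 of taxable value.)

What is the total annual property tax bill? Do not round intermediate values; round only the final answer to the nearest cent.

Uncapped assessed value = $1,869,428 × 0.932 = $1,742,306.896
Cap limit = $2,167,700 × 1.1 = $2,384,470
Taxable assessed value = min($1,742,306.896, $2,384,470) = $1,742,306.896 (cap does not bind)
Marlowe Township: $1,742,306.896 × 0.00599 = $10,436.41830704
Rookery School District: $1,742,306.896 × 0.0169 = $29,444.9865424
Water District: $1,742,306.896 × 0.0022 = $3,833.0751712
Total = $43,714.48002064

$43,714.48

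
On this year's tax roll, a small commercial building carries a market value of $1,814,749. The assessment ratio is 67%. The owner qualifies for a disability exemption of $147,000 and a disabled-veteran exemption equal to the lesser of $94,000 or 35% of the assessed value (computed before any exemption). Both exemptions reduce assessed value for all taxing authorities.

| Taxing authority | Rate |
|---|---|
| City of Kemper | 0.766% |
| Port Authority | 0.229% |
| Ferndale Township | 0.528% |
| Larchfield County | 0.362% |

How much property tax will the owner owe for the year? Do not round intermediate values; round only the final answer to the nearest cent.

Assessed value = $1,814,749 × 0.67 = $1,215,881.83
Disabled-veteran exemption = min($94,000, 35% × $1,215,881.83) = min($94,000, $425,558.6405) = $94,000 (dollar cap binds)
Taxable value = $1,215,881.83 − $147,000 − $94,000 = $974,881.83
City of Kemper: $974,881.83 × 0.00766 = $7,467.5948178
Port Authority: $974,881.83 × 0.00229 = $2,232.4793907
Ferndale Township: $974,881.83 × 0.00528 = $5,147.3760624
Larchfield County: $974,881.83 × 0.00362 = $3,529.0722246
Total = $18,376.5224955

$18,376.52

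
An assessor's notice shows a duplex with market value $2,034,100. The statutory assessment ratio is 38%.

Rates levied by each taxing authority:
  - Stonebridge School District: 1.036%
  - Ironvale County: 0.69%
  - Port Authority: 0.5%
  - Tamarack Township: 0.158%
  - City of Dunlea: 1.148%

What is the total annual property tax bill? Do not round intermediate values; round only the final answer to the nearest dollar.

$27,301

Assessed value = $2,034,100 × 0.38 = $772,958
Stonebridge School District: $772,958 × 0.01036 = $8,007.84488
Ironvale County: $772,958 × 0.0069 = $5,333.4102
Port Authority: $772,958 × 0.005 = $3,864.79
Tamarack Township: $772,958 × 0.00158 = $1,221.27364
City of Dunlea: $772,958 × 0.01148 = $8,873.55784
Total = $8,007.84488 + $5,333.4102 + $3,864.79 + $1,221.27364 + $8,873.55784 = $27,300.87656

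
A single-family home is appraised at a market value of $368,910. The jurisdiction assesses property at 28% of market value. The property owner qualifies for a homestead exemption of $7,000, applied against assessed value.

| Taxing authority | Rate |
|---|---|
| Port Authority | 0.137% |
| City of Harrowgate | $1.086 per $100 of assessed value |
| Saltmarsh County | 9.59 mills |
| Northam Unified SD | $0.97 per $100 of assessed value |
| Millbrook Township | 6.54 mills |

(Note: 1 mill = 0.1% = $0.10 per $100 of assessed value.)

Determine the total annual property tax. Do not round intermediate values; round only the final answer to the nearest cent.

$3,664.98

Assessed value = $368,910 × 0.28 = $103,294.8
Taxable value = $103,294.8 − $7,000 = $96,294.8
Port Authority: $96,294.8 × 0.00137 = $131.923876
City of Harrowgate: $96,294.8 × 0.01086 = $1,045.761528
Saltmarsh County: $96,294.8 × 0.00959 = $923.467132
Northam Unified SD: $96,294.8 × 0.0097 = $934.05956
Millbrook Township: $96,294.8 × 0.00654 = $629.767992
Total = $3,664.980088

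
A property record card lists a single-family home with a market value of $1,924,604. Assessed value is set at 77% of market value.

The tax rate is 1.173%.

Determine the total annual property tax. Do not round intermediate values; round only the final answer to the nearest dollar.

Assessed value = $1,924,604 × 0.77 = $1,481,945.08
Tax = $1,481,945.08 × 0.01173 = $17,383.2157884

$17,383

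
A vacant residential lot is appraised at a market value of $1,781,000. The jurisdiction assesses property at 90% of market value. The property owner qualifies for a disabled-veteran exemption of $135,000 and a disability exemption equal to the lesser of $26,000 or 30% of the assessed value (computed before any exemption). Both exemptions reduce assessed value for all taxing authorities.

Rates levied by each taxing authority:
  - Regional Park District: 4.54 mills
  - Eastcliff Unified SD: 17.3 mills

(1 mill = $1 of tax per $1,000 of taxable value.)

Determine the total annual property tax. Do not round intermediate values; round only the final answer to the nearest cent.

$31,491.10

Assessed value = $1,781,000 × 0.9 = $1,602,900
Disability exemption = min($26,000, 30% × $1,602,900) = min($26,000, $480,870) = $26,000 (dollar cap binds)
Taxable value = $1,602,900 − $135,000 − $26,000 = $1,441,900
Regional Park District: $1,441,900 × 0.00454 = $6,546.226
Eastcliff Unified SD: $1,441,900 × 0.0173 = $24,944.87
Total = $31,491.096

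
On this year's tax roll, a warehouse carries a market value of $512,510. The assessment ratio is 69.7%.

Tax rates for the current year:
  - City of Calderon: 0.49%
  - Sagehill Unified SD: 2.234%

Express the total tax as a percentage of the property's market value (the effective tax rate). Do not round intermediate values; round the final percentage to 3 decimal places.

Assessed value = $512,510 × 0.697 = $357,219.47
City of Calderon: $357,219.47 × 0.0049 = $1,750.375403
Sagehill Unified SD: $357,219.47 × 0.02234 = $7,980.2829598
Total tax = $9,730.6583628
Effective rate = $9,730.6583628 ÷ $512,510 = 1.899% of market value

1.899%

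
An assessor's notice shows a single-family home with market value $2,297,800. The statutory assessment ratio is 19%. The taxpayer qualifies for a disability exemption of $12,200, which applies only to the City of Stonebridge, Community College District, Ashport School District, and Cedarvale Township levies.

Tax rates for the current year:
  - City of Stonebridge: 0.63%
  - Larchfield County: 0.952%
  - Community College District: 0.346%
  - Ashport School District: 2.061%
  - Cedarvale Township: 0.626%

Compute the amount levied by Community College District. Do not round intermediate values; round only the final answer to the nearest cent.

Assessed value = $2,297,800 × 0.19 = $436,582
Community College District taxable value = $436,582 − $12,200 = $424,382
Community College District levy = $424,382 × 0.00346 = $1,468.36172

$1,468.36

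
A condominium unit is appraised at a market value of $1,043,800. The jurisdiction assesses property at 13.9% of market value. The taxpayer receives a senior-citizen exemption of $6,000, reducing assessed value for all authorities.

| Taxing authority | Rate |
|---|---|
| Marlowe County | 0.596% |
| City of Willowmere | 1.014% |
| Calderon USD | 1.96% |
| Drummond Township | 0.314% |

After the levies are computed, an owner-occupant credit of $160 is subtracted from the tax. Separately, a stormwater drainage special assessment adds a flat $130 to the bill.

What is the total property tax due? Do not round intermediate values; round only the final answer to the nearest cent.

Assessed value = $1,043,800 × 0.139 = $145,088.2
Taxable value = $145,088.2 − $6,000 = $139,088.2
Marlowe County: $139,088.2 × 0.00596 = $828.965672
City of Willowmere: $139,088.2 × 0.01014 = $1,410.354348
Calderon USD: $139,088.2 × 0.0196 = $2,726.12872
Drummond Township: $139,088.2 × 0.00314 = $436.736948
Levies subtotal = $5,402.185688
After credit = $5,402.185688 − $160 = $5,242.185688
Total = $5,242.185688 + $130 = $5,372.185688

$5,372.19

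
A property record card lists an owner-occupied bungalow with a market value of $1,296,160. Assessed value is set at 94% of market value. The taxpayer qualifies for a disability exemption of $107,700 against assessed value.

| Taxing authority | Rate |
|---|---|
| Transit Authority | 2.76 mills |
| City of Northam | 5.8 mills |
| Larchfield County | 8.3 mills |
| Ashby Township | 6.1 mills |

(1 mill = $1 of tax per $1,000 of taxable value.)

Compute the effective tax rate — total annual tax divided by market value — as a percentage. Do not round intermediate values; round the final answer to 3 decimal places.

Assessed value = $1,296,160 × 0.94 = $1,218,390.4
Taxable value = $1,218,390.4 − $107,700 = $1,110,690.4
Transit Authority: $1,110,690.4 × 0.00276 = $3,065.505504
City of Northam: $1,110,690.4 × 0.0058 = $6,442.00432
Larchfield County: $1,110,690.4 × 0.0083 = $9,218.73032
Ashby Township: $1,110,690.4 × 0.0061 = $6,775.21144
Total tax = $25,501.451584
Effective rate = $25,501.451584 ÷ $1,296,160 = 1.967% of market value

1.967%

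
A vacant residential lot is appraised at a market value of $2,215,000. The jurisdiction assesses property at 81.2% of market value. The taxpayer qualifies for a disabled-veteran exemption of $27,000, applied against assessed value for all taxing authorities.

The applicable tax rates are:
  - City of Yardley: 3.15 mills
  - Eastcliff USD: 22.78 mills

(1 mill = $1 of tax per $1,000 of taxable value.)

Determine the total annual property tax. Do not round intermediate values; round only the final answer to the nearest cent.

$45,937.07

Assessed value = $2,215,000 × 0.812 = $1,798,580
Taxable value = $1,798,580 − $27,000 = $1,771,580
City of Yardley: $1,771,580 × 0.00315 = $5,580.477
Eastcliff USD: $1,771,580 × 0.02278 = $40,356.5924
Total = $5,580.477 + $40,356.5924 = $45,937.0694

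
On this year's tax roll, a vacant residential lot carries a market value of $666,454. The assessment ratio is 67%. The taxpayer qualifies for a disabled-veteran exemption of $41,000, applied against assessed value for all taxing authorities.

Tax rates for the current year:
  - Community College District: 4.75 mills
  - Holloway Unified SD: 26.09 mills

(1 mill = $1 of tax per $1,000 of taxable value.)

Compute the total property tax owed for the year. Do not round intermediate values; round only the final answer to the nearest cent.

Assessed value = $666,454 × 0.67 = $446,524.18
Taxable value = $446,524.18 − $41,000 = $405,524.18
Community College District: $405,524.18 × 0.00475 = $1,926.239855
Holloway Unified SD: $405,524.18 × 0.02609 = $10,580.1258562
Total = $1,926.239855 + $10,580.1258562 = $12,506.3657112

$12,506.37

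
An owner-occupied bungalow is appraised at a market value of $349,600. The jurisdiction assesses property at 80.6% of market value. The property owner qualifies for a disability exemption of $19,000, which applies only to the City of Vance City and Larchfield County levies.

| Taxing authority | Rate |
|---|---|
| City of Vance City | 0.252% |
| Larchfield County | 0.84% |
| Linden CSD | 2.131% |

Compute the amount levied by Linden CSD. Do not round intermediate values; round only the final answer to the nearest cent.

Assessed value = $349,600 × 0.806 = $281,777.6
Linden CSD taxable value = $281,777.6 (exemption does not apply)
Linden CSD levy = $281,777.6 × 0.02131 = $6,004.680656

$6,004.68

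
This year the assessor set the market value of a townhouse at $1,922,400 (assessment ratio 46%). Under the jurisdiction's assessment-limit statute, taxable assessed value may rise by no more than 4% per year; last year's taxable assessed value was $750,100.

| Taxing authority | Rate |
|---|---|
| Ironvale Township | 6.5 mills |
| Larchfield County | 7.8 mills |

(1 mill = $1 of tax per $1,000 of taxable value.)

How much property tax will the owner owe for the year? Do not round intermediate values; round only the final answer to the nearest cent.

Uncapped assessed value = $1,922,400 × 0.46 = $884,304
Cap limit = $750,100 × 1.04 = $780,104
Taxable assessed value = min($884,304, $780,104) = $780,104 (cap binds)
Ironvale Township: $780,104 × 0.0065 = $5,070.676
Larchfield County: $780,104 × 0.0078 = $6,084.8112
Total = $11,155.4872

$11,155.49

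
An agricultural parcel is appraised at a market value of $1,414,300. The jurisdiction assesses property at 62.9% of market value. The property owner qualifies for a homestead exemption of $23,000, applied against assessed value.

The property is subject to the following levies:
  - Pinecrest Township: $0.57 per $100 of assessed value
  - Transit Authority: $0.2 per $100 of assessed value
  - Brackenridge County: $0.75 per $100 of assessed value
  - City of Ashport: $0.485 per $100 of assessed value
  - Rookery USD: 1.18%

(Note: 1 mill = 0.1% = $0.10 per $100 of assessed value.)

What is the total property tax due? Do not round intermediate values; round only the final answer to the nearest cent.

Assessed value = $1,414,300 × 0.629 = $889,594.7
Taxable value = $889,594.7 − $23,000 = $866,594.7
Pinecrest Township: $866,594.7 × 0.0057 = $4,939.58979
Transit Authority: $866,594.7 × 0.002 = $1,733.1894
Brackenridge County: $866,594.7 × 0.0075 = $6,499.46025
City of Ashport: $866,594.7 × 0.00485 = $4,202.984295
Rookery USD: $866,594.7 × 0.0118 = $10,225.81746
Total = $27,601.041195

$27,601.04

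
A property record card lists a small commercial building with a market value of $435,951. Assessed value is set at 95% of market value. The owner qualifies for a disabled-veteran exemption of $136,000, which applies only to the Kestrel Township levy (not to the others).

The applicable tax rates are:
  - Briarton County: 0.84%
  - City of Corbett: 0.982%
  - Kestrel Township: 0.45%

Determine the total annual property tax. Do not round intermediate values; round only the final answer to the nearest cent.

Assessed value = $435,951 × 0.95 = $414,153.45
Briarton County: $414,153.45 × 0.0084 = $3,478.88898
City of Corbett: $414,153.45 × 0.00982 = $4,066.986879
Kestrel Township: ($414,153.45 − $136,000) × 0.0045 = $278,153.45 × 0.0045 = $1,251.690525
Total = $8,797.566384

$8,797.57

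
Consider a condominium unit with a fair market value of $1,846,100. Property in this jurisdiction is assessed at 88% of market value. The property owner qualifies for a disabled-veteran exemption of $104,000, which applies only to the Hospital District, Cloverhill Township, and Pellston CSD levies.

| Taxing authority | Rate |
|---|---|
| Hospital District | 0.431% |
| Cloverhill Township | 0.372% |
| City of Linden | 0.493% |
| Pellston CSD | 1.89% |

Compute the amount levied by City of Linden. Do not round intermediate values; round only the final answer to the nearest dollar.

$8,009

Assessed value = $1,846,100 × 0.88 = $1,624,568
City of Linden taxable value = $1,624,568 (exemption does not apply)
City of Linden levy = $1,624,568 × 0.00493 = $8,009.12024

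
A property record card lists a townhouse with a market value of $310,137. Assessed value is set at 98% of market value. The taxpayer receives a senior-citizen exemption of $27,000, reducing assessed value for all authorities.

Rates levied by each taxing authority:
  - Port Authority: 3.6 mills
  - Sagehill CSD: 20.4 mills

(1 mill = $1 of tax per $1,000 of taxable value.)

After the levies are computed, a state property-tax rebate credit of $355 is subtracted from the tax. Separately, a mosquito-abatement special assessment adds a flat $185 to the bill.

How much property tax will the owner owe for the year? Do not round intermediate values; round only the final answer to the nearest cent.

$6,476.42

Assessed value = $310,137 × 0.98 = $303,934.26
Taxable value = $303,934.26 − $27,000 = $276,934.26
Port Authority: $276,934.26 × 0.0036 = $996.963336
Sagehill CSD: $276,934.26 × 0.0204 = $5,649.458904
Levies subtotal = $6,646.42224
After credit = $6,646.42224 − $355 = $6,291.42224
Total = $6,291.42224 + $185 = $6,476.42224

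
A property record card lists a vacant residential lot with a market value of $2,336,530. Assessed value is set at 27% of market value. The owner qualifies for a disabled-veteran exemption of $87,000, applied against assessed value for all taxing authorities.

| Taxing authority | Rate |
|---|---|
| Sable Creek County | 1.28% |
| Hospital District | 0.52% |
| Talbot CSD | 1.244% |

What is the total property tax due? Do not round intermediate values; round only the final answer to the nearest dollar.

Assessed value = $2,336,530 × 0.27 = $630,863.1
Taxable value = $630,863.1 − $87,000 = $543,863.1
Sable Creek County: $543,863.1 × 0.0128 = $6,961.44768
Hospital District: $543,863.1 × 0.0052 = $2,828.08812
Talbot CSD: $543,863.1 × 0.01244 = $6,765.656964
Total = $6,961.44768 + $2,828.08812 + $6,765.656964 = $16,555.192764

$16,555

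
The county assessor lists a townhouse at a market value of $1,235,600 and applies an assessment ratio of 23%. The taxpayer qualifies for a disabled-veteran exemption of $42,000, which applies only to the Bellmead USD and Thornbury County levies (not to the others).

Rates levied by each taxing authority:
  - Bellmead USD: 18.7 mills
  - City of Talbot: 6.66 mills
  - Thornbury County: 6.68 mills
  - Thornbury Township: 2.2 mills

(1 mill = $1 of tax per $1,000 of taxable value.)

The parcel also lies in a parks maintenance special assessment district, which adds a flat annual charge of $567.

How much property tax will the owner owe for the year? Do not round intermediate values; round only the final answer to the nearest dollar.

Assessed value = $1,235,600 × 0.23 = $284,188
Bellmead USD: ($284,188 − $42,000) × 0.0187 = $242,188 × 0.0187 = $4,528.9156
City of Talbot: $284,188 × 0.00666 = $1,892.69208
Thornbury County: ($284,188 − $42,000) × 0.00668 = $242,188 × 0.00668 = $1,617.81584
Thornbury Township: $284,188 × 0.0022 = $625.2136
Levies subtotal = $8,664.63712
Total = $8,664.63712 + $567 = $9,231.63712

$9,232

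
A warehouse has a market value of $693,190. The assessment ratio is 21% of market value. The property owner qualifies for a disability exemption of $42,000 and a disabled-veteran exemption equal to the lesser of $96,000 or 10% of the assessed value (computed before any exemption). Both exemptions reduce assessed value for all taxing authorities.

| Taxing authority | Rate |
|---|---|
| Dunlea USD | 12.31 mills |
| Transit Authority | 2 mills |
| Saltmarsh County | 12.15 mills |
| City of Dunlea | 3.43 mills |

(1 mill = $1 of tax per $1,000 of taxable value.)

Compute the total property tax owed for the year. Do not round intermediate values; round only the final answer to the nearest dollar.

Assessed value = $693,190 × 0.21 = $145,569.9
Disabled-veteran exemption = min($96,000, 10% × $145,569.9) = min($96,000, $14,556.99) = $14,556.99 (percentage binds)
Taxable value = $145,569.9 − $42,000 − $14,556.99 = $89,012.91
Dunlea USD: $89,012.91 × 0.01231 = $1,095.7489221
Transit Authority: $89,012.91 × 0.002 = $178.02582
Saltmarsh County: $89,012.91 × 0.01215 = $1,081.5068565
City of Dunlea: $89,012.91 × 0.00343 = $305.3142813
Total = $2,660.5958799

$2,661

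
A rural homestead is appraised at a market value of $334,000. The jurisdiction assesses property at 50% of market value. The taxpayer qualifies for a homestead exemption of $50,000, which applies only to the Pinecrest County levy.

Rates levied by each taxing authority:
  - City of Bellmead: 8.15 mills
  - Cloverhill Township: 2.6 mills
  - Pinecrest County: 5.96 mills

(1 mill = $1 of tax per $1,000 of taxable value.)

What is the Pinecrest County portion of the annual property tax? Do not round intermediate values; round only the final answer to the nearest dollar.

$697

Assessed value = $334,000 × 0.5 = $167,000
Pinecrest County taxable value = $167,000 − $50,000 = $117,000
Pinecrest County levy = $117,000 × 0.00596 = $697.32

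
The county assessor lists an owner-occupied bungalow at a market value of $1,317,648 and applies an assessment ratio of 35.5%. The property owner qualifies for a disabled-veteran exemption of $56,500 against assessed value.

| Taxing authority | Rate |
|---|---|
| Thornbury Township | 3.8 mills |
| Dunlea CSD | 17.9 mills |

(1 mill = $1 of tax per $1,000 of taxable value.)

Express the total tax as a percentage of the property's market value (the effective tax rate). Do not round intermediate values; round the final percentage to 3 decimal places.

Assessed value = $1,317,648 × 0.355 = $467,765.04
Taxable value = $467,765.04 − $56,500 = $411,265.04
Thornbury Township: $411,265.04 × 0.0038 = $1,562.807152
Dunlea CSD: $411,265.04 × 0.0179 = $7,361.644216
Total tax = $8,924.451368
Effective rate = $8,924.451368 ÷ $1,317,648 = 0.677% of market value

0.677%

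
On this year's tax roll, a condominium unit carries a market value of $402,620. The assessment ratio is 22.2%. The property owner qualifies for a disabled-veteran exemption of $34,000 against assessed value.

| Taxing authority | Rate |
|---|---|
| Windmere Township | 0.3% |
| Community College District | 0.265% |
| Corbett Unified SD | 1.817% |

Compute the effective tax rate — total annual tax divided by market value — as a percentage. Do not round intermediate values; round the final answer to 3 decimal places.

0.328%

Assessed value = $402,620 × 0.222 = $89,381.64
Taxable value = $89,381.64 − $34,000 = $55,381.64
Windmere Township: $55,381.64 × 0.003 = $166.14492
Community College District: $55,381.64 × 0.00265 = $146.761346
Corbett Unified SD: $55,381.64 × 0.01817 = $1,006.2843988
Total tax = $1,319.1906648
Effective rate = $1,319.1906648 ÷ $402,620 = 0.328% of market value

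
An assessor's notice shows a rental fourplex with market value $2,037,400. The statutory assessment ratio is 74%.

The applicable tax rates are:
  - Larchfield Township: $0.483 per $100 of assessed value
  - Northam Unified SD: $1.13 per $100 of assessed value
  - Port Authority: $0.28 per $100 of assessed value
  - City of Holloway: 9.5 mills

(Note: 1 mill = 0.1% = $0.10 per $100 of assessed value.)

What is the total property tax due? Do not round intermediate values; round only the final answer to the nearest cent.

$42,863.23

Assessed value = $2,037,400 × 0.74 = $1,507,676
Larchfield Township: $1,507,676 × 0.00483 = $7,282.07508
Northam Unified SD: $1,507,676 × 0.0113 = $17,036.7388
Port Authority: $1,507,676 × 0.0028 = $4,221.4928
City of Holloway: $1,507,676 × 0.0095 = $14,322.922
Total = $42,863.22868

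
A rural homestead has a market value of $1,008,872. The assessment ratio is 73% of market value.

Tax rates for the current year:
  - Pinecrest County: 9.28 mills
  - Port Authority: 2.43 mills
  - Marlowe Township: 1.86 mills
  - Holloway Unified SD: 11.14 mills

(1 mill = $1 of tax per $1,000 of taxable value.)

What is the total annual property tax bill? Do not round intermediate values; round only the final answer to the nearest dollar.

$18,198

Assessed value = $1,008,872 × 0.73 = $736,476.56
Pinecrest County: $736,476.56 × 0.00928 = $6,834.5024768
Port Authority: $736,476.56 × 0.00243 = $1,789.6380408
Marlowe Township: $736,476.56 × 0.00186 = $1,369.8464016
Holloway Unified SD: $736,476.56 × 0.01114 = $8,204.3488784
Total = $6,834.5024768 + $1,789.6380408 + $1,369.8464016 + $8,204.3488784 = $18,198.3357976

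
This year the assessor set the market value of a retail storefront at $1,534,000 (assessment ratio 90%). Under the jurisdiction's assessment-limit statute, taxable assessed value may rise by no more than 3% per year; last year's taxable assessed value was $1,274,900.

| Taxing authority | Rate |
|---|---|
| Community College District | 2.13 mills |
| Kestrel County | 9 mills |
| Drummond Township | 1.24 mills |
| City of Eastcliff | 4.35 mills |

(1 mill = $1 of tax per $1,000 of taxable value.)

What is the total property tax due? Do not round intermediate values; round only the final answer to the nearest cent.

$21,955.82

Uncapped assessed value = $1,534,000 × 0.9 = $1,380,600
Cap limit = $1,274,900 × 1.03 = $1,313,147
Taxable assessed value = min($1,380,600, $1,313,147) = $1,313,147 (cap binds)
Community College District: $1,313,147 × 0.00213 = $2,797.00311
Kestrel County: $1,313,147 × 0.009 = $11,818.323
Drummond Township: $1,313,147 × 0.00124 = $1,628.30228
City of Eastcliff: $1,313,147 × 0.00435 = $5,712.18945
Total = $21,955.81784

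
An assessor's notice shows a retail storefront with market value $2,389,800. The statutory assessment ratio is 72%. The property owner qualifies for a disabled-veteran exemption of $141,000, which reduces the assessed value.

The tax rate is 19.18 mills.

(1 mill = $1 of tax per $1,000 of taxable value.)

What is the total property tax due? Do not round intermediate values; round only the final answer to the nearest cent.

Assessed value = $2,389,800 × 0.72 = $1,720,656
Taxable value = $1,720,656 − $141,000 = $1,579,656
Tax = $1,579,656 × 0.01918 = $30,297.80208

$30,297.80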